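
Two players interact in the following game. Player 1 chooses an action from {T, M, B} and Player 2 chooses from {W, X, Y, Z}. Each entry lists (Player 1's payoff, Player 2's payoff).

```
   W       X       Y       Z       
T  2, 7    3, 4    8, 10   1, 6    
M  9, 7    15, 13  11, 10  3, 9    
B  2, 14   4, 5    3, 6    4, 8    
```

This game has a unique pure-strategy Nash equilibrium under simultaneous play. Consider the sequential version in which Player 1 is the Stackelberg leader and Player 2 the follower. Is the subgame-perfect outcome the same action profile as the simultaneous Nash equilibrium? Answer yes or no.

Backward induction with Player 1 moving first.
- T: BR = Y, leader payoff 8.
- M: BR = X, leader payoff 15.
- B: BR = W, leader payoff 2.
Among 8, 15, 2, the best is 15 at M. Subgame-perfect outcome: (M, X) with payoffs (15, 13).
For the simultaneous game, intersect best replies.
Player 1's best replies: W→M; X→M; Y→M; Z→B.
Player 2's best replies: T→Y; M→X; B→W.
The unique mutual best reply is (M, X), giving (15, 13).
Sequential outcome (M, X) coincides with the Nash profile (M, X).

yes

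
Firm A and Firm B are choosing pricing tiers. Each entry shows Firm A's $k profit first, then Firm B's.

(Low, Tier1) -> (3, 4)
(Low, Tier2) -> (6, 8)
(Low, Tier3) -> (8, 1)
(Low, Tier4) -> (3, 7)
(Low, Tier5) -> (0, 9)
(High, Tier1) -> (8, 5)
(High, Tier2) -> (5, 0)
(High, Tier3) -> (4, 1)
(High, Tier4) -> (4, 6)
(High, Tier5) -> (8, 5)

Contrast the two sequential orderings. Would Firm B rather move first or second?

first

If Firm A leads: Firm B's best replies are Low→Tier5, High→Tier4; Firm A's induced payoffs 0, 4; outcome (High, Tier4), payoffs (4, 6).
If Firm B leads: Firm A's best replies are Tier1→High, Tier2→Low, Tier3→Low, Tier4→High, Tier5→High; Firm B's induced payoffs 5, 8, 1, 6, 5; outcome (Low, Tier2), payoffs (6, 8).
Firm B gets 8 moving first and 6 moving second, so Firm B prefers to move first.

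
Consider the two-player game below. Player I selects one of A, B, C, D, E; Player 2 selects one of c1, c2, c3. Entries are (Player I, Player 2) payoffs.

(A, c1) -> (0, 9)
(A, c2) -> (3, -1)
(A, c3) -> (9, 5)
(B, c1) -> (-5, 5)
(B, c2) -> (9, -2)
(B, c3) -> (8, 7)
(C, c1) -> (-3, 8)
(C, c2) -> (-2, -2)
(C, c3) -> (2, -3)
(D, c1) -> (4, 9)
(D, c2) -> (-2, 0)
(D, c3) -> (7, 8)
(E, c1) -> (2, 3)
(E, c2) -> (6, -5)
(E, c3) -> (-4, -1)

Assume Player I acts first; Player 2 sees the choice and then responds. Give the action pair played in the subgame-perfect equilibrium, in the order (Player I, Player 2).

Player 2 best-responds to each possible Player I move:
- A: BR = c1, leader payoff 0.
- B: BR = c3, leader payoff 8.
- C: BR = c1, leader payoff -3.
- D: BR = c1, leader payoff 4.
- E: BR = c1, leader payoff 2.
Player I's induced payoffs are 0, 8, -3, 4, 2, so Player I commits to B. Subgame-perfect outcome: (B, c3) with payoffs (8, 7).

(B, c3)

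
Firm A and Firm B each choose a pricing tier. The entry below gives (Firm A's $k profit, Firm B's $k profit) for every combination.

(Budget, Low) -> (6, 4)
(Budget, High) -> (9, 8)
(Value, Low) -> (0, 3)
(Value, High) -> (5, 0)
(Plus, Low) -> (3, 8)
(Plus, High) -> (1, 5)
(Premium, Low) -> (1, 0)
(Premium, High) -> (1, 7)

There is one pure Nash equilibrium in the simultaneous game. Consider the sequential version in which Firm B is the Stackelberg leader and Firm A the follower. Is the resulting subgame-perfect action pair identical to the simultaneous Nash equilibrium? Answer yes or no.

Solve by backward induction (Firm B leads).
- Low: Firm A compares 6, 0, 3, 1 and picks Budget; Firm B would get 4.
- High: Firm A compares 9, 5, 1, 1 and picks Budget; Firm B would get 8.
Maximizing over 4, 8, Firm B chooses High. Subgame-perfect outcome: (Budget, High) with payoffs (9, 8).
Under simultaneous play:
Firm A's best replies: Low→Budget; High→Budget.
Firm B's best replies: Budget→High; Value→Low; Plus→Low; Premium→High.
Only (Budget, High) has each player best-responding; Nash payoffs (9, 8).
Sequential outcome (Budget, High) coincides with the Nash profile (Budget, High).

yes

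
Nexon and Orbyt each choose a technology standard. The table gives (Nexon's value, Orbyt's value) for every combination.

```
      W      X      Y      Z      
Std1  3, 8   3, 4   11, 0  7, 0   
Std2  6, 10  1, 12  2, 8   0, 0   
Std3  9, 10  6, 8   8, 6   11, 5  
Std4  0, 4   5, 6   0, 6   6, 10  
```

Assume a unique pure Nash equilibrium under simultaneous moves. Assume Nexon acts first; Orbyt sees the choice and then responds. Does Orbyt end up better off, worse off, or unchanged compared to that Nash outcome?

unchanged

Solve by backward induction (Nexon leads).
- Std1: BR = W, leader payoff 3.
- Std2: BR = X, leader payoff 1.
- Std3: BR = W, leader payoff 9.
- Std4: BR = Z, leader payoff 6.
Nexon's induced payoffs are 3, 1, 9, 6, so Nexon commits to Std3. Subgame-perfect outcome: (Std3, W) with payoffs (9, 10).
For the simultaneous game, intersect best replies.
Nexon's best replies: W→Std3; X→Std3; Y→Std1; Z→Std3.
Orbyt's best replies: Std1→W; Std2→X; Std3→W; Std4→Z.
Only (Std3, W) has each player best-responding; Nash payoffs (9, 10).
Orbyt earns 10 sequentially versus 10 at the Nash outcome: unchanged.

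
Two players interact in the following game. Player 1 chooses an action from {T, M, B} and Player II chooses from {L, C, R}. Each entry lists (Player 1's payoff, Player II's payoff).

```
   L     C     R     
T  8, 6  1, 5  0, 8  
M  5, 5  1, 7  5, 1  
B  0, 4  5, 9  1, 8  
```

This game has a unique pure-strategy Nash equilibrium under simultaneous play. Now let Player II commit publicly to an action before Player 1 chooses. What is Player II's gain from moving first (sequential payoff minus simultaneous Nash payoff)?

Player 1 best-responds to each possible Player II move:
- L: BR = T, leader payoff 6.
- C: BR = B, leader payoff 9.
- R: BR = M, leader payoff 1.
Player II's induced payoffs are 6, 9, 1, so Player II commits to C. Subgame-perfect outcome: (B, C) with payoffs (5, 9).
Under simultaneous play:
Player 1's best replies: L→T; C→B; R→M.
Player II's best replies: T→R; M→C; B→C.
The unique mutual best reply is (B, C), giving (5, 9).
Player II's commitment gain: 9 − 9 = 0.

0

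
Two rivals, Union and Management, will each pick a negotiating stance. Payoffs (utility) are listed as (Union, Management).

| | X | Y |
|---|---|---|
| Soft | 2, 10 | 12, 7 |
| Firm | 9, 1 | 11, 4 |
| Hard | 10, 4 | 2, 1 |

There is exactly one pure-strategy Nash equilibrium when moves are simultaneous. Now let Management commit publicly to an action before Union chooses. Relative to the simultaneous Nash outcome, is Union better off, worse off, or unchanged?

Union best-responds to each possible Management move:
- X → Union plays Hard (best of 2, 9, 10); Management gets 4.
- Y → Union plays Soft (best of 12, 11, 2); Management gets 7.
Among 4, 7, the best is 7 at Y. Subgame-perfect outcome: (Soft, Y) with payoffs (12, 7).
Under simultaneous play:
Union's best replies: X→Hard; Y→Soft.
Management's best replies: Soft→X; Firm→Y; Hard→X.
The unique mutual best reply is (Hard, X), giving (10, 4).
Union earns 12 sequentially versus 10 at the Nash outcome: better off.

better off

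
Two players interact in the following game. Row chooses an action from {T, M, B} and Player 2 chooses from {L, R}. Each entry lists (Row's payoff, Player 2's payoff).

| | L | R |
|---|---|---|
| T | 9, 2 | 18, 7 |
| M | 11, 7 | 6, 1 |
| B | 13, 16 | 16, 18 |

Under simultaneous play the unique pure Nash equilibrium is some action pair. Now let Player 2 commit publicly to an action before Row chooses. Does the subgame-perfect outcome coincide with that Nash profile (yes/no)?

no

Row best-responds to each possible Player 2 move:
- L: BR = B, leader payoff 16.
- R: BR = T, leader payoff 7.
Maximizing over 16, 7, Player 2 chooses L. Subgame-perfect outcome: (B, L) with payoffs (13, 16).
For the simultaneous game, intersect best replies.
Row's best replies: L→B; R→T.
Player 2's best replies: T→R; M→L; B→R.
The unique mutual best reply is (T, R), giving (18, 7).
Sequential outcome (B, L) differs from the Nash profile (T, R).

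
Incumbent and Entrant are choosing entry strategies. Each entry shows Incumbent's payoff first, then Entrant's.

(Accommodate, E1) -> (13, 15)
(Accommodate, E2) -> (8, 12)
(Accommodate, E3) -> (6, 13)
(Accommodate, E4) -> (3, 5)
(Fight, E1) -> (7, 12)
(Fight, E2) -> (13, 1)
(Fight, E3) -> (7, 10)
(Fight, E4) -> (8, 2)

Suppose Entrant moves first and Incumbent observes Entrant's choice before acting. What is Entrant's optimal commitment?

Incumbent best-responds to each possible Entrant move:
- E1: Incumbent compares 13, 7 and picks Accommodate; Entrant would get 15.
- E2: Incumbent compares 8, 13 and picks Fight; Entrant would get 1.
- E3: Incumbent compares 6, 7 and picks Fight; Entrant would get 10.
- E4: Incumbent compares 3, 8 and picks Fight; Entrant would get 2.
Among 15, 1, 10, 2, the best is 15 at E1. Subgame-perfect outcome: (Accommodate, E1) with payoffs (13, 15).

E1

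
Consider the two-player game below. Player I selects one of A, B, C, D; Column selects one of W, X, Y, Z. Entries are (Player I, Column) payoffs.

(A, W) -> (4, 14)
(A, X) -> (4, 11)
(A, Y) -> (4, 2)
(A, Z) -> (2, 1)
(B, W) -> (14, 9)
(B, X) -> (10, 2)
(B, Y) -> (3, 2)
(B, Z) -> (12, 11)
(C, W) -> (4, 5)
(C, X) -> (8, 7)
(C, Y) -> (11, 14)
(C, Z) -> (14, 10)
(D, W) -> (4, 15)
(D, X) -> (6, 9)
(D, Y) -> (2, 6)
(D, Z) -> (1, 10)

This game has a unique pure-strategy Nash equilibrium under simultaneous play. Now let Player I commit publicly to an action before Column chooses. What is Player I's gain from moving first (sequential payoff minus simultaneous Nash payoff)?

1

Column best-responds to each possible Player I move:
- A: BR = W, leader payoff 4.
- B: BR = Z, leader payoff 12.
- C: BR = Y, leader payoff 11.
- D: BR = W, leader payoff 4.
Maximizing over 4, 12, 11, 4, Player I chooses B. Subgame-perfect outcome: (B, Z) with payoffs (12, 11).
Now find the simultaneous Nash equilibrium.
Player I's best replies: W→B; X→B; Y→C; Z→C.
Column's best replies: A→W; B→Z; C→Y; D→W.
Only (C, Y) has each player best-responding; Nash payoffs (11, 14).
Player I's commitment gain: 12 − 11 = 1.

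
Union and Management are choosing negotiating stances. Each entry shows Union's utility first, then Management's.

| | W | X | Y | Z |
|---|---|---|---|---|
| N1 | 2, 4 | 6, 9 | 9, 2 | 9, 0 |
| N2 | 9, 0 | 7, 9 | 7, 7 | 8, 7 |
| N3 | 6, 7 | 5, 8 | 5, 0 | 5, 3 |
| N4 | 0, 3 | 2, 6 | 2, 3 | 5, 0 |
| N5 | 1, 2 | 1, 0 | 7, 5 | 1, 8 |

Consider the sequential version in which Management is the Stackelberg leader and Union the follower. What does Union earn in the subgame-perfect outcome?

Solve by backward induction (Management leads).
- W → Union plays N2 (best of 2, 9, 6, 0, 1); Management gets 0.
- X → Union plays N2 (best of 6, 7, 5, 2, 1); Management gets 9.
- Y → Union plays N1 (best of 9, 7, 5, 2, 7); Management gets 2.
- Z → Union plays N1 (best of 9, 8, 5, 5, 1); Management gets 0.
Among 0, 9, 2, 0, the best is 9 at X. Subgame-perfect outcome: (N2, X) with payoffs (7, 9).

7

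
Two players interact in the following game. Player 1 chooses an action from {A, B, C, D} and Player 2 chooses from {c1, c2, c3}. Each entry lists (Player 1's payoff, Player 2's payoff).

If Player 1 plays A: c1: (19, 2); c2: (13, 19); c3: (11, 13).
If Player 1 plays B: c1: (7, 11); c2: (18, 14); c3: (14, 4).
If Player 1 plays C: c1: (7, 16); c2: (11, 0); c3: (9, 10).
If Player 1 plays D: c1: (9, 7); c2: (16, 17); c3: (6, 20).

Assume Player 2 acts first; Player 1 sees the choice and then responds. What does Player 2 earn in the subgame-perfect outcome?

14

Backward induction with Player 2 moving first.
- c1 → Player 1 plays A (best of 19, 7, 7, 9); Player 2 gets 2.
- c2 → Player 1 plays B (best of 13, 18, 11, 16); Player 2 gets 14.
- c3 → Player 1 plays B (best of 11, 14, 9, 6); Player 2 gets 4.
Among 2, 14, 4, the best is 14 at c2. Subgame-perfect outcome: (B, c2) with payoffs (18, 14).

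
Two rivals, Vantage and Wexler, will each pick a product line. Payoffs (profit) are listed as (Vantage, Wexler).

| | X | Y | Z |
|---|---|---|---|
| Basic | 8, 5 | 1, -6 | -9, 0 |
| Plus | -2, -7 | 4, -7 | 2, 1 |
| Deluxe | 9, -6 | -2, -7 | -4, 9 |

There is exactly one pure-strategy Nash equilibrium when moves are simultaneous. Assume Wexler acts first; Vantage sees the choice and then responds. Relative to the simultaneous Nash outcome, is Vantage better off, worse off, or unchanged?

Solve by backward induction (Wexler leads).
- X → Vantage plays Deluxe (best of 8, -2, 9); Wexler gets -6.
- Y → Vantage plays Plus (best of 1, 4, -2); Wexler gets -7.
- Z → Vantage plays Plus (best of -9, 2, -4); Wexler gets 1.
Maximizing over -6, -7, 1, Wexler chooses Z. Subgame-perfect outcome: (Plus, Z) with payoffs (2, 1).
Under simultaneous play:
Vantage's best replies: X→Deluxe; Y→Plus; Z→Plus.
Wexler's best replies: Basic→X; Plus→Z; Deluxe→Z.
Only (Plus, Z) has each player best-responding; Nash payoffs (2, 1).
Vantage earns 2 sequentially versus 2 at the Nash outcome: unchanged.

unchanged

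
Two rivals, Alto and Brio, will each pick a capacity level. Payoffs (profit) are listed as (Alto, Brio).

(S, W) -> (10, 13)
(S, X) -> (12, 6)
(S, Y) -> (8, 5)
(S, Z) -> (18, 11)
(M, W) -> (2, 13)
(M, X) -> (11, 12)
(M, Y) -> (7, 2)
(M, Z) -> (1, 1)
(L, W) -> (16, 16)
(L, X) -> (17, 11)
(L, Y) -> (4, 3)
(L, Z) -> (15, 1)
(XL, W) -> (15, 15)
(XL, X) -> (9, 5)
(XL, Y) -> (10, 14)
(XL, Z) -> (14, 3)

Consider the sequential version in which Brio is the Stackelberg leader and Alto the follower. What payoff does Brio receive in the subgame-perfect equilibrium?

16

Solve by backward induction (Brio leads).
- W: Alto compares 10, 2, 16, 15 and picks L; Brio would get 16.
- X: Alto compares 12, 11, 17, 9 and picks L; Brio would get 11.
- Y: Alto compares 8, 7, 4, 10 and picks XL; Brio would get 14.
- Z: Alto compares 18, 1, 15, 14 and picks S; Brio would get 11.
Maximizing over 16, 11, 14, 11, Brio chooses W. Subgame-perfect outcome: (L, W) with payoffs (16, 16).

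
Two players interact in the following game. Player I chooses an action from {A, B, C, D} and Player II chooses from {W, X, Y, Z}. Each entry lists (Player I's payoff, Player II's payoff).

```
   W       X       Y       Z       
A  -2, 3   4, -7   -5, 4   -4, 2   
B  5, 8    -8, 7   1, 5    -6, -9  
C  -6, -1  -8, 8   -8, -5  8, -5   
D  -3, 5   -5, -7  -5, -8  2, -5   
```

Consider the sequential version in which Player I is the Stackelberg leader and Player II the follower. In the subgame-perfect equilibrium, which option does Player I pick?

B

Backward induction with Player I moving first.
- A → Player II plays Y (best of 3, -7, 4, 2); Player I gets -5.
- B → Player II plays W (best of 8, 7, 5, -9); Player I gets 5.
- C → Player II plays X (best of -1, 8, -5, -5); Player I gets -8.
- D → Player II plays W (best of 5, -7, -8, -5); Player I gets -3.
Player I's induced payoffs are -5, 5, -8, -3, so Player I commits to B. Subgame-perfect outcome: (B, W) with payoffs (5, 8).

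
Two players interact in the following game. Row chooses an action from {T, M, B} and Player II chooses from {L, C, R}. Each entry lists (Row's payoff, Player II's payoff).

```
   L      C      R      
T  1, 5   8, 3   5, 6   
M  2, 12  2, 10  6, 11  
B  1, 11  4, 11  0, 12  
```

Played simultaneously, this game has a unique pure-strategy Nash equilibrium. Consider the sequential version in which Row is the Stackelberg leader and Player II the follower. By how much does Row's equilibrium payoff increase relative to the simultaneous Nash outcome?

3

Backward induction with Row moving first.
- T: Player II compares 5, 3, 6 and picks R; Row would get 5.
- M: Player II compares 12, 10, 11 and picks L; Row would get 2.
- B: Player II compares 11, 11, 12 and picks R; Row would get 0.
Among 5, 2, 0, the best is 5 at T. Subgame-perfect outcome: (T, R) with payoffs (5, 6).
Under simultaneous play:
Row's best replies: L→M; C→T; R→M.
Player II's best replies: T→R; M→L; B→R.
Only (M, L) has each player best-responding; Nash payoffs (2, 12).
Row's commitment gain: 5 − 2 = 3.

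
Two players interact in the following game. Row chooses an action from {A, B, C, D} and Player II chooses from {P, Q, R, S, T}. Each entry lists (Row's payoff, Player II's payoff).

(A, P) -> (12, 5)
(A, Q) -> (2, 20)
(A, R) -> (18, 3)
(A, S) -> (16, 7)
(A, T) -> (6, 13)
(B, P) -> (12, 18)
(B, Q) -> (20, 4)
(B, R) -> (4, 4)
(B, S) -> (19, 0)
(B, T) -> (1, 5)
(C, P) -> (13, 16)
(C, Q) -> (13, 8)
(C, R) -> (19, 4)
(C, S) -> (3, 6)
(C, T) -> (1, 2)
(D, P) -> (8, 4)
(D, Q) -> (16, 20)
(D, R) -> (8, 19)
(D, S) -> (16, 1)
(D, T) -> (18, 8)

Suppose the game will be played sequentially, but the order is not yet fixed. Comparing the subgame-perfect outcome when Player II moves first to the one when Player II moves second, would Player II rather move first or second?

If Row leads: Player II's best replies are A→Q, B→P, C→P, D→Q; Row's induced payoffs 2, 12, 13, 16; outcome (D, Q), payoffs (16, 20).
If Player II leads: Row's best replies are P→C, Q→B, R→C, S→B, T→D; Player II's induced payoffs 16, 4, 4, 0, 8; outcome (C, P), payoffs (13, 16).
Player II gets 16 moving first and 20 moving second, so Player II prefers to move second.

second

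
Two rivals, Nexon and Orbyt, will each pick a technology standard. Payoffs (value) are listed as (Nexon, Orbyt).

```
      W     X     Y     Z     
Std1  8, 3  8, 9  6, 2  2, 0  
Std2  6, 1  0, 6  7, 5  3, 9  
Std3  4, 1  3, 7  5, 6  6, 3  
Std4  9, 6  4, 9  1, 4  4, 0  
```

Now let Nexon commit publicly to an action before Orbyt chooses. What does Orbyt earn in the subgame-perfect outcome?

Backward induction with Nexon moving first.
- Std1 → Orbyt plays X (best of 3, 9, 2, 0); Nexon gets 8.
- Std2 → Orbyt plays Z (best of 1, 6, 5, 9); Nexon gets 3.
- Std3 → Orbyt plays X (best of 1, 7, 6, 3); Nexon gets 3.
- Std4 → Orbyt plays X (best of 6, 9, 4, 0); Nexon gets 4.
Nexon's induced payoffs are 8, 3, 3, 4, so Nexon commits to Std1. Subgame-perfect outcome: (Std1, X) with payoffs (8, 9).

9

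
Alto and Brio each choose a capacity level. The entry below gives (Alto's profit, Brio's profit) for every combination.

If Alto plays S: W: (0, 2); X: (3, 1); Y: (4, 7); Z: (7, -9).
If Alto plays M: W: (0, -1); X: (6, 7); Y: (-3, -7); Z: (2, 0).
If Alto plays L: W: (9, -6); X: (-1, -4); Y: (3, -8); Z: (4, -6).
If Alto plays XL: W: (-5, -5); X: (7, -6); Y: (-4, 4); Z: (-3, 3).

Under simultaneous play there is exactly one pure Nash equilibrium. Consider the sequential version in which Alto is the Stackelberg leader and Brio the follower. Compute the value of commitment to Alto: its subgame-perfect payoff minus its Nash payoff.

2

Backward induction with Alto moving first.
- S: Brio compares 2, 1, 7, -9 and picks Y; Alto would get 4.
- M: Brio compares -1, 7, -7, 0 and picks X; Alto would get 6.
- L: Brio compares -6, -4, -8, -6 and picks X; Alto would get -1.
- XL: Brio compares -5, -6, 4, 3 and picks Y; Alto would get -4.
Among 4, 6, -1, -4, the best is 6 at M. Subgame-perfect outcome: (M, X) with payoffs (6, 7).
For the simultaneous game, intersect best replies.
Alto's best replies: W→L; X→XL; Y→S; Z→S.
Brio's best replies: S→Y; M→X; L→X; XL→Y.
Only (S, Y) has each player best-responding; Nash payoffs (4, 7).
Alto's commitment gain: 6 − 4 = 2.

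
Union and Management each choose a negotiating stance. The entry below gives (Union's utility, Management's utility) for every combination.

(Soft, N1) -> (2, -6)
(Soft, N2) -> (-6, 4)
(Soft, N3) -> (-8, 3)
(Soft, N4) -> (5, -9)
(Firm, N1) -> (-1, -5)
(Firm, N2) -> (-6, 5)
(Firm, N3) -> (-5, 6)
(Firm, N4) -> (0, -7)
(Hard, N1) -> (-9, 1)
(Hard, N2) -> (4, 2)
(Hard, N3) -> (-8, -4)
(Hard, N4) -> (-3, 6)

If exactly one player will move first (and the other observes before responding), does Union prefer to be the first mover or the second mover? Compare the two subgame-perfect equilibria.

first

If Union leads: Management's best replies are Soft→N2, Firm→N3, Hard→N4; Union's induced payoffs -6, -5, -3; outcome (Hard, N4), payoffs (-3, 6).
If Management leads: Union's best replies are N1→Soft, N2→Hard, N3→Firm, N4→Soft; Management's induced payoffs -6, 2, 6, -9; outcome (Firm, N3), payoffs (-5, 6).
Union gets -3 moving first and -5 moving second, so Union prefers to move first.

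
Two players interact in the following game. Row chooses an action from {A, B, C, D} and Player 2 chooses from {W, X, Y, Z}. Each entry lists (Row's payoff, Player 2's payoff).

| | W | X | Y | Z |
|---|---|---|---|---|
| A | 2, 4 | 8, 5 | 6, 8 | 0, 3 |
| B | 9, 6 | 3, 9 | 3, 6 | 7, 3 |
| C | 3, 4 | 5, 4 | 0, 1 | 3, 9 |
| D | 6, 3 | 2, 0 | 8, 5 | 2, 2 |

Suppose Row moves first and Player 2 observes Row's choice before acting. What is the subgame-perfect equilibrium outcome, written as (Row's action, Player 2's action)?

(D, Y)

Backward induction with Row moving first.
- A: Player 2 compares 4, 5, 8, 3 and picks Y; Row would get 6.
- B: Player 2 compares 6, 9, 6, 3 and picks X; Row would get 3.
- C: Player 2 compares 4, 4, 1, 9 and picks Z; Row would get 3.
- D: Player 2 compares 3, 0, 5, 2 and picks Y; Row would get 8.
Among 6, 3, 3, 8, the best is 8 at D. Subgame-perfect outcome: (D, Y) with payoffs (8, 5).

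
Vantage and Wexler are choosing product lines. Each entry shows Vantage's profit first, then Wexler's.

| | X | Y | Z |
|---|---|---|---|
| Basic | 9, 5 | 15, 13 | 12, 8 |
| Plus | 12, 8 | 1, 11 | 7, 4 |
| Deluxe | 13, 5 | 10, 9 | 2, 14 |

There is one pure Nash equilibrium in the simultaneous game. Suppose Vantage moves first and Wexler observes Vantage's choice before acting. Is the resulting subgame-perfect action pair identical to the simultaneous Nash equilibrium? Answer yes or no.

yes

Backward induction with Vantage moving first.
- Basic: BR = Y, leader payoff 15.
- Plus: BR = Y, leader payoff 1.
- Deluxe: BR = Z, leader payoff 2.
Maximizing over 15, 1, 2, Vantage chooses Basic. Subgame-perfect outcome: (Basic, Y) with payoffs (15, 13).
Under simultaneous play:
Vantage's best replies: X→Deluxe; Y→Basic; Z→Basic.
Wexler's best replies: Basic→Y; Plus→Y; Deluxe→Z.
Only (Basic, Y) has each player best-responding; Nash payoffs (15, 13).
Sequential outcome (Basic, Y) coincides with the Nash profile (Basic, Y).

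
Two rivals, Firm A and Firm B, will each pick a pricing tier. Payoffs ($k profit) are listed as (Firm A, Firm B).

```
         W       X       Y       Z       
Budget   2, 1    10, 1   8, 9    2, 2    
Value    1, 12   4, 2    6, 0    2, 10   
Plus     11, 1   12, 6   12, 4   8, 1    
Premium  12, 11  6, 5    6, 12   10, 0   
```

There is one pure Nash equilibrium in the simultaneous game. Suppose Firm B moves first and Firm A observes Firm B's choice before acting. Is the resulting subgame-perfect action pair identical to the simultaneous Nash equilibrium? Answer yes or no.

Solve by backward induction (Firm B leads).
- W → Firm A plays Premium (best of 2, 1, 11, 12); Firm B gets 11.
- X → Firm A plays Plus (best of 10, 4, 12, 6); Firm B gets 6.
- Y → Firm A plays Plus (best of 8, 6, 12, 6); Firm B gets 4.
- Z → Firm A plays Premium (best of 2, 2, 8, 10); Firm B gets 0.
Maximizing over 11, 6, 4, 0, Firm B chooses W. Subgame-perfect outcome: (Premium, W) with payoffs (12, 11).
Now find the simultaneous Nash equilibrium.
Firm A's best replies: W→Premium; X→Plus; Y→Plus; Z→Premium.
Firm B's best replies: Budget→Y; Value→W; Plus→X; Premium→Y.
The unique mutual best reply is (Plus, X), giving (12, 6).
Sequential outcome (Premium, W) differs from the Nash profile (Plus, X).

no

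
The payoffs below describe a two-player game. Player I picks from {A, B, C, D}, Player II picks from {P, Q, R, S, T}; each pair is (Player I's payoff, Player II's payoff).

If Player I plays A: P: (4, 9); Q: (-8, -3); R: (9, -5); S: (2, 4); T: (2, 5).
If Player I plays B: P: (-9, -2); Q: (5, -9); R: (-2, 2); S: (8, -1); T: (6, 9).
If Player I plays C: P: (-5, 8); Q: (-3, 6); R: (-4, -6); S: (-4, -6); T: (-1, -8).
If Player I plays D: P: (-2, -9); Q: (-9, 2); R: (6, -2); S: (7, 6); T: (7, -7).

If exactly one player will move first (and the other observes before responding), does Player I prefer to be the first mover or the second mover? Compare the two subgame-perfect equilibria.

If Player I leads: Player II's best replies are A→P, B→T, C→P, D→S; Player I's induced payoffs 4, 6, -5, 7; outcome (D, S), payoffs (7, 6).
If Player II leads: Player I's best replies are P→A, Q→B, R→A, S→B, T→D; Player II's induced payoffs 9, -9, -5, -1, -7; outcome (A, P), payoffs (4, 9).
Player I gets 7 moving first and 4 moving second, so Player I prefers to move first.

first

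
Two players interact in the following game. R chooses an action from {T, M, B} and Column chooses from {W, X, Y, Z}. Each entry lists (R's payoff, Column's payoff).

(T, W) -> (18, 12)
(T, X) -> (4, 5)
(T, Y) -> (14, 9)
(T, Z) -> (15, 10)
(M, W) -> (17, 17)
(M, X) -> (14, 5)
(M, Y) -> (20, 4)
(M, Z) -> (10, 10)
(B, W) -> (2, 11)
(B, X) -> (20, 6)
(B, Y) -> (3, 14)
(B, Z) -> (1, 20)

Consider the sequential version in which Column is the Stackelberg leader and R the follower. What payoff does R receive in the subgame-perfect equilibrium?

R best-responds to each possible Column move:
- W → R plays T (best of 18, 17, 2); Column gets 12.
- X → R plays B (best of 4, 14, 20); Column gets 6.
- Y → R plays M (best of 14, 20, 3); Column gets 4.
- Z → R plays T (best of 15, 10, 1); Column gets 10.
Maximizing over 12, 6, 4, 10, Column chooses W. Subgame-perfect outcome: (T, W) with payoffs (18, 12).

18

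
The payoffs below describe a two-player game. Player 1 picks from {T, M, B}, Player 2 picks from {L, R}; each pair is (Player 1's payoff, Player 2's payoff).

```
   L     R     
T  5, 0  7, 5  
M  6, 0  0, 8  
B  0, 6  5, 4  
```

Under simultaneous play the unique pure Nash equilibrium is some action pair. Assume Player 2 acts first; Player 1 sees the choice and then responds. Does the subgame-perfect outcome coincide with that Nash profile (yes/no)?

Work backward from Player 1's decision.
- L: Player 1 compares 5, 6, 0 and picks M; Player 2 would get 0.
- R: Player 1 compares 7, 0, 5 and picks T; Player 2 would get 5.
Maximizing over 0, 5, Player 2 chooses R. Subgame-perfect outcome: (T, R) with payoffs (7, 5).
Now find the simultaneous Nash equilibrium.
Player 1's best replies: L→M; R→T.
Player 2's best replies: T→R; M→R; B→L.
The unique mutual best reply is (T, R), giving (7, 5).
Sequential outcome (T, R) coincides with the Nash profile (T, R).

yes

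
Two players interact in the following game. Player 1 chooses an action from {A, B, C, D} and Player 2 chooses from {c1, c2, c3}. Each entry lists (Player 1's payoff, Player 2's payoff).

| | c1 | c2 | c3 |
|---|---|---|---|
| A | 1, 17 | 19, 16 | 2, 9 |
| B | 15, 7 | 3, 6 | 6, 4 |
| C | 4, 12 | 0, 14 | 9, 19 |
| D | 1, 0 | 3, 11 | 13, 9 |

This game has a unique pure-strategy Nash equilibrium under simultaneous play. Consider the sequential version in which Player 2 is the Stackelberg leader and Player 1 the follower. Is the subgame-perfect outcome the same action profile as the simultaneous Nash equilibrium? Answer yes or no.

Player 1 best-responds to each possible Player 2 move:
- c1: BR = B, leader payoff 7.
- c2: BR = A, leader payoff 16.
- c3: BR = D, leader payoff 9.
Maximizing over 7, 16, 9, Player 2 chooses c2. Subgame-perfect outcome: (A, c2) with payoffs (19, 16).
For the simultaneous game, intersect best replies.
Player 1's best replies: c1→B; c2→A; c3→D.
Player 2's best replies: A→c1; B→c1; C→c3; D→c2.
The unique mutual best reply is (B, c1), giving (15, 7).
Sequential outcome (A, c2) differs from the Nash profile (B, c1).

no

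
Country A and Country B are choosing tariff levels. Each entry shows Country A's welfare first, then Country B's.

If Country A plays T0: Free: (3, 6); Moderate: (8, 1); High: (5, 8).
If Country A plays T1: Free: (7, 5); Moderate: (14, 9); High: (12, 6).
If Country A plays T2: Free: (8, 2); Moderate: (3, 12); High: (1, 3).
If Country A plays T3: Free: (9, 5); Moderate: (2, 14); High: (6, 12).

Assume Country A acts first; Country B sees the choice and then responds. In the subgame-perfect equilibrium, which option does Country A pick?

T1

Country B best-responds to each possible Country A move:
- T0: BR = High, leader payoff 5.
- T1: BR = Moderate, leader payoff 14.
- T2: BR = Moderate, leader payoff 3.
- T3: BR = Moderate, leader payoff 2.
Country A's induced payoffs are 5, 14, 3, 2, so Country A commits to T1. Subgame-perfect outcome: (T1, Moderate) with payoffs (14, 9).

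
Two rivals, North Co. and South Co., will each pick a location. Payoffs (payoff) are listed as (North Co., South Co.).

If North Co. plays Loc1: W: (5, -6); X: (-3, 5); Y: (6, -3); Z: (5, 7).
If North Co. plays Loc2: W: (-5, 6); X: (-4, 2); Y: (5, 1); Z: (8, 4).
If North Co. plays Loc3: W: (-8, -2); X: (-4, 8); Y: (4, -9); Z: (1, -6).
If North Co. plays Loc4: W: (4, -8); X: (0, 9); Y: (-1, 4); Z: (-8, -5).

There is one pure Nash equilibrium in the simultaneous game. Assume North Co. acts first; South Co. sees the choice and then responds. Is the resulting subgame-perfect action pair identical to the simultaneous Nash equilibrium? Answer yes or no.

South Co. best-responds to each possible North Co. move:
- Loc1: BR = Z, leader payoff 5.
- Loc2: BR = W, leader payoff -5.
- Loc3: BR = X, leader payoff -4.
- Loc4: BR = X, leader payoff 0.
North Co.'s induced payoffs are 5, -5, -4, 0, so North Co. commits to Loc1. Subgame-perfect outcome: (Loc1, Z) with payoffs (5, 7).
Under simultaneous play:
North Co.'s best replies: W→Loc1; X→Loc4; Y→Loc1; Z→Loc2.
South Co.'s best replies: Loc1→Z; Loc2→W; Loc3→X; Loc4→X.
Only (Loc4, X) has each player best-responding; Nash payoffs (0, 9).
Sequential outcome (Loc1, Z) differs from the Nash profile (Loc4, X).

no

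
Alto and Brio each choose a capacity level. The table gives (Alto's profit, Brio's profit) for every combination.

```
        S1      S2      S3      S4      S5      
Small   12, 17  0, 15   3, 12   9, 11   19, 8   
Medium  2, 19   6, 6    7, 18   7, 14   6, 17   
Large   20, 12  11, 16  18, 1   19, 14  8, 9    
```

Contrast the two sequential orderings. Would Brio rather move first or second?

second

If Alto leads: Brio's best replies are Small→S1, Medium→S1, Large→S2; Alto's induced payoffs 12, 2, 11; outcome (Small, S1), payoffs (12, 17).
If Brio leads: Alto's best replies are S1→Large, S2→Large, S3→Large, S4→Large, S5→Small; Brio's induced payoffs 12, 16, 1, 14, 8; outcome (Large, S2), payoffs (11, 16).
Brio gets 16 moving first and 17 moving second, so Brio prefers to move second.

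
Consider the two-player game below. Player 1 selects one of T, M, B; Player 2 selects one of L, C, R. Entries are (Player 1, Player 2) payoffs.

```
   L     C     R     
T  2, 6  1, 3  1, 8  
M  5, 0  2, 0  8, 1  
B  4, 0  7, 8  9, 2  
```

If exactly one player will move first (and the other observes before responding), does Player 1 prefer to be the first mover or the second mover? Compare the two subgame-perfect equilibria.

If Player 1 leads: Player 2's best replies are T→R, M→R, B→C; Player 1's induced payoffs 1, 8, 7; outcome (M, R), payoffs (8, 1).
If Player 2 leads: Player 1's best replies are L→M, C→B, R→B; Player 2's induced payoffs 0, 8, 2; outcome (B, C), payoffs (7, 8).
Player 1 gets 8 moving first and 7 moving second, so Player 1 prefers to move first.

first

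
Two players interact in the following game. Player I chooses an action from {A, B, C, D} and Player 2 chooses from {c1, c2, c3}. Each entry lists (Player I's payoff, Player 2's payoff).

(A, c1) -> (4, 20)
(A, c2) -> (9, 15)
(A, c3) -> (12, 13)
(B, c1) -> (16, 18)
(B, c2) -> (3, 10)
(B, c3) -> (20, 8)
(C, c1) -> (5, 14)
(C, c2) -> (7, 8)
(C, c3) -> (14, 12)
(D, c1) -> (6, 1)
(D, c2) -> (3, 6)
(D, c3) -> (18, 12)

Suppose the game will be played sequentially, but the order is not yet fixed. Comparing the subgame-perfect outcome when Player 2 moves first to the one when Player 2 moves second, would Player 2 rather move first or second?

first

If Player I leads: Player 2's best replies are A→c1, B→c1, C→c1, D→c3; Player I's induced payoffs 4, 16, 5, 18; outcome (D, c3), payoffs (18, 12).
If Player 2 leads: Player I's best replies are c1→B, c2→A, c3→B; Player 2's induced payoffs 18, 15, 8; outcome (B, c1), payoffs (16, 18).
Player 2 gets 18 moving first and 12 moving second, so Player 2 prefers to move first.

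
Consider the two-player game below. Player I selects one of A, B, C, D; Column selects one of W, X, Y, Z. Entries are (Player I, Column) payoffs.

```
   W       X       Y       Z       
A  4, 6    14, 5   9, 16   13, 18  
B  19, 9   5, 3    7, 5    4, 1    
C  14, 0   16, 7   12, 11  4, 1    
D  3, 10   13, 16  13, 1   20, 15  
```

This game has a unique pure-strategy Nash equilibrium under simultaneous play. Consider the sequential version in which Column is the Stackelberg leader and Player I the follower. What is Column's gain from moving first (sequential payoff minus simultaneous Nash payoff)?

6

Player I best-responds to each possible Column move:
- W: BR = B, leader payoff 9.
- X: BR = C, leader payoff 7.
- Y: BR = D, leader payoff 1.
- Z: BR = D, leader payoff 15.
Maximizing over 9, 7, 1, 15, Column chooses Z. Subgame-perfect outcome: (D, Z) with payoffs (20, 15).
For the simultaneous game, intersect best replies.
Player I's best replies: W→B; X→C; Y→D; Z→D.
Column's best replies: A→Z; B→W; C→Y; D→X.
Only (B, W) has each player best-responding; Nash payoffs (19, 9).
Column's commitment gain: 15 − 9 = 6.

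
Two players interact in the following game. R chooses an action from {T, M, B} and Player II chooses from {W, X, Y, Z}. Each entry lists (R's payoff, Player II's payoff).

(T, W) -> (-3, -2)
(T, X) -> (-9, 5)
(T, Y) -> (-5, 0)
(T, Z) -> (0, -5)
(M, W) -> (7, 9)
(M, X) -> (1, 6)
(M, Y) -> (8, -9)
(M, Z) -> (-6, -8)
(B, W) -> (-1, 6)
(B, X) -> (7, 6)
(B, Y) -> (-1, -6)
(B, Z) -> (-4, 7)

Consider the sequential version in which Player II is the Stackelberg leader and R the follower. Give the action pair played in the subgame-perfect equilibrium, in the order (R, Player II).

Work backward from R's decision.
- W: BR = M, leader payoff 9.
- X: BR = B, leader payoff 6.
- Y: BR = M, leader payoff -9.
- Z: BR = T, leader payoff -5.
Among 9, 6, -9, -5, the best is 9 at W. Subgame-perfect outcome: (M, W) with payoffs (7, 9).

(M, W)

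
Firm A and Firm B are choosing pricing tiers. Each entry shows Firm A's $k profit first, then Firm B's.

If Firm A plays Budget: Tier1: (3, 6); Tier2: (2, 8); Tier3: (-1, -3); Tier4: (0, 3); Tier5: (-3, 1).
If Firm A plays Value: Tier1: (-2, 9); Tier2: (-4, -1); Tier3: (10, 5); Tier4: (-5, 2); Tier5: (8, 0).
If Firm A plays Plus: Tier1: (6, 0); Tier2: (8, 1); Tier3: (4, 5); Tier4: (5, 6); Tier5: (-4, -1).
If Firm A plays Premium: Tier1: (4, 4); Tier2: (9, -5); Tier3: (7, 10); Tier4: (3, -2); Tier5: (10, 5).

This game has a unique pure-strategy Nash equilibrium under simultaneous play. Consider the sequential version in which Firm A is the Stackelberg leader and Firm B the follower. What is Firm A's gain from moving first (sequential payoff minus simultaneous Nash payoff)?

2

Firm B best-responds to each possible Firm A move:
- Budget → Firm B plays Tier2 (best of 6, 8, -3, 3, 1); Firm A gets 2.
- Value → Firm B plays Tier1 (best of 9, -1, 5, 2, 0); Firm A gets -2.
- Plus → Firm B plays Tier4 (best of 0, 1, 5, 6, -1); Firm A gets 5.
- Premium → Firm B plays Tier3 (best of 4, -5, 10, -2, 5); Firm A gets 7.
Firm A's induced payoffs are 2, -2, 5, 7, so Firm A commits to Premium. Subgame-perfect outcome: (Premium, Tier3) with payoffs (7, 10).
For the simultaneous game, intersect best replies.
Firm A's best replies: Tier1→Plus; Tier2→Premium; Tier3→Value; Tier4→Plus; Tier5→Premium.
Firm B's best replies: Budget→Tier2; Value→Tier1; Plus→Tier4; Premium→Tier3.
The unique mutual best reply is (Plus, Tier4), giving (5, 6).
Firm A's commitment gain: 7 − 5 = 2.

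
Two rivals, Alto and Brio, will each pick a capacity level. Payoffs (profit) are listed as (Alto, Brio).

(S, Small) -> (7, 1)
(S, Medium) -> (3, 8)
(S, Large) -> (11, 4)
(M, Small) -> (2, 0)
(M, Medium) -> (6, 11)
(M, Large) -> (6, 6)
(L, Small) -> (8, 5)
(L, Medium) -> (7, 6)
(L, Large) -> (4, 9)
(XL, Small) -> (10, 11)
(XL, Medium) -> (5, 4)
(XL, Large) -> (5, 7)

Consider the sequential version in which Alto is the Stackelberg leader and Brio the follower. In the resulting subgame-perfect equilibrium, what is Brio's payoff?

11

Backward induction with Alto moving first.
- S: BR = Medium, leader payoff 3.
- M: BR = Medium, leader payoff 6.
- L: BR = Large, leader payoff 4.
- XL: BR = Small, leader payoff 10.
Maximizing over 3, 6, 4, 10, Alto chooses XL. Subgame-perfect outcome: (XL, Small) with payoffs (10, 11).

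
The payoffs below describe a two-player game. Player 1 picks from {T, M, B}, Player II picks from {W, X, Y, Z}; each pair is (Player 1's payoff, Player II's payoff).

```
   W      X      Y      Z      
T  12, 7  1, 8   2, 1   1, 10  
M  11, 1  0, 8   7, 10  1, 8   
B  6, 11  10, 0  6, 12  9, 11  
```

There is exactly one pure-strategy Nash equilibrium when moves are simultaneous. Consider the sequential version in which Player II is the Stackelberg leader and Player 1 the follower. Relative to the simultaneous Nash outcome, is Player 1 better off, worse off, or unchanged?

better off

Work backward from Player 1's decision.
- W: BR = T, leader payoff 7.
- X: BR = B, leader payoff 0.
- Y: BR = M, leader payoff 10.
- Z: BR = B, leader payoff 11.
Among 7, 0, 10, 11, the best is 11 at Z. Subgame-perfect outcome: (B, Z) with payoffs (9, 11).
For the simultaneous game, intersect best replies.
Player 1's best replies: W→T; X→B; Y→M; Z→B.
Player II's best replies: T→Z; M→Y; B→Y.
The unique mutual best reply is (M, Y), giving (7, 10).
Player 1 earns 9 sequentially versus 7 at the Nash outcome: better off.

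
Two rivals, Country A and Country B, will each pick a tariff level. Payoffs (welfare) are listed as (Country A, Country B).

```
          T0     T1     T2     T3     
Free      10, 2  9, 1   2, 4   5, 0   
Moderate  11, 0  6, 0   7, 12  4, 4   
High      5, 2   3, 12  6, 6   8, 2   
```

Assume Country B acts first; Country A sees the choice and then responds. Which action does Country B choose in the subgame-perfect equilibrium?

Backward induction with Country B moving first.
- T0 → Country A plays Moderate (best of 10, 11, 5); Country B gets 0.
- T1 → Country A plays Free (best of 9, 6, 3); Country B gets 1.
- T2 → Country A plays Moderate (best of 2, 7, 6); Country B gets 12.
- T3 → Country A plays High (best of 5, 4, 8); Country B gets 2.
Among 0, 1, 12, 2, the best is 12 at T2. Subgame-perfect outcome: (Moderate, T2) with payoffs (7, 12).

T2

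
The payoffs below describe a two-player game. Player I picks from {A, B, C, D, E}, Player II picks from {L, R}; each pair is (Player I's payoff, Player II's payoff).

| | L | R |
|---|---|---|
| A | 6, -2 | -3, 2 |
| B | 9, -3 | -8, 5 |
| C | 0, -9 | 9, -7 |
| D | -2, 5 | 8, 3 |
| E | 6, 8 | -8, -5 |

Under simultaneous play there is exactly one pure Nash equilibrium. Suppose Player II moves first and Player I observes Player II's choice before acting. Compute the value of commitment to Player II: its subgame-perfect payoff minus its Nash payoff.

Player I best-responds to each possible Player II move:
- L → Player I plays B (best of 6, 9, 0, -2, 6); Player II gets -3.
- R → Player I plays C (best of -3, -8, 9, 8, -8); Player II gets -7.
Among -3, -7, the best is -3 at L. Subgame-perfect outcome: (B, L) with payoffs (9, -3).
Now find the simultaneous Nash equilibrium.
Player I's best replies: L→B; R→C.
Player II's best replies: A→R; B→R; C→R; D→L; E→L.
The unique mutual best reply is (C, R), giving (9, -7).
Player II's commitment gain: -3 − -7 = 4.

4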